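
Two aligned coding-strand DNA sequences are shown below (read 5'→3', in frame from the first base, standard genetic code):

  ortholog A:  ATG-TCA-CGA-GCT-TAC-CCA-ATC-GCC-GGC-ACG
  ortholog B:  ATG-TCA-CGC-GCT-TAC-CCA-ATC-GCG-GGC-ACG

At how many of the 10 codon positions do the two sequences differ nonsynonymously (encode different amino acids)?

Codon 1: ATG Met / ATG Met — identical.
Codon 2: TCA Ser / TCA Ser — identical.
Codon 3: CGA Arg / CGC Arg — synonymous.
Codon 4: GCT Ala / GCT Ala — identical.
Codon 5: TAC Tyr / TAC Tyr — identical.
Codon 6: CCA Pro / CCA Pro — identical.
Codon 7: ATC Ile / ATC Ile — identical.
Codon 8: GCC Ala / GCG Ala — synonymous.
Codon 9: GGC Gly / GGC Gly — identical.
Codon 10: ACG Thr / ACG Thr — identical.
Nonsynonymous differences: 0.

0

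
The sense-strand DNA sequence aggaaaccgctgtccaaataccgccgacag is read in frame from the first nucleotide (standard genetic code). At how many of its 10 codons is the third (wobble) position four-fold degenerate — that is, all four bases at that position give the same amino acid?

Codon 1 AGG (Arg): third position 2-fold.
Codon 2 AAA (Lys): third position 2-fold.
Codon 3 CCG (Pro): third position 4-fold.
Codon 4 CTG (Leu): third position 4-fold.
Codon 5 TCC (Ser): third position 4-fold.
Codon 6 AAA (Lys): third position 2-fold.
Codon 7 TAC (Tyr): third position 2-fold.
Codon 8 CGC (Arg): third position 4-fold.
Codon 9 CGA (Arg): third position 4-fold.
Codon 10 CAG (Gln): third position 2-fold.
Four-fold degenerate third positions: 5.

5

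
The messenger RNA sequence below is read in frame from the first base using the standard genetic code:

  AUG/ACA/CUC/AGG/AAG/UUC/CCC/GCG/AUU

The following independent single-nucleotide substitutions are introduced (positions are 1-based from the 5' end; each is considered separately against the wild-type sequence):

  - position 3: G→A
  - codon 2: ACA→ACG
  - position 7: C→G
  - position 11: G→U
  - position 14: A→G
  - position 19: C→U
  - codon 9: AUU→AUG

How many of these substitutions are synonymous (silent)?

1

Codon 1: AUG (Met) → AUA (Ile) — missense.
Codon 2: ACA (Thr) → ACG (Thr) — synonymous.
Codon 3: CUC (Leu) → GUC (Val) — missense.
Codon 4: AGG (Arg) → AUG (Met) — missense.
Codon 5: AAG (Lys) → AGG (Arg) — missense.
Codon 7: CCC (Pro) → UCC (Ser) — missense.
Codon 9: AUU (Ile) → AUG (Met) — missense.
Synonymous: 1 of 7.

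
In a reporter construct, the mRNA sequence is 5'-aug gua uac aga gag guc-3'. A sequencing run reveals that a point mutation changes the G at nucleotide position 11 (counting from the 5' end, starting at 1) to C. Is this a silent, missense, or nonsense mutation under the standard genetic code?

Position 11 falls in codon 4: AGA → Arg.
After the substitution the codon is ACA → Thr.
Arg ≠ Thr, so this is a missense mutation.

missense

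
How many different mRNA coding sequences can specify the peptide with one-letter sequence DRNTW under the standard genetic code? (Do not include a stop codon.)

Asp: 2 codons.
Arg: 6 codons.
Asn: 2 codons.
Thr: 4 codons.
Trp: 1 codon.
2 × 6 × 2 × 4 × 1 = 96.

96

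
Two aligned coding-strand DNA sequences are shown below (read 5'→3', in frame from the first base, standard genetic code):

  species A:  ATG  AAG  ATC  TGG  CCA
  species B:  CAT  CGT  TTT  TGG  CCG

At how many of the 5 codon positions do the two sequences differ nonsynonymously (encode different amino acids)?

Codon 1: ATG Met / CAT His — nonsynonymous.
Codon 2: AAG Lys / CGT Arg — nonsynonymous.
Codon 3: ATC Ile / TTT Phe — nonsynonymous.
Codon 4: TGG Trp / TGG Trp — identical.
Codon 5: CCA Pro / CCG Pro — synonymous.
Nonsynonymous differences: 3.

3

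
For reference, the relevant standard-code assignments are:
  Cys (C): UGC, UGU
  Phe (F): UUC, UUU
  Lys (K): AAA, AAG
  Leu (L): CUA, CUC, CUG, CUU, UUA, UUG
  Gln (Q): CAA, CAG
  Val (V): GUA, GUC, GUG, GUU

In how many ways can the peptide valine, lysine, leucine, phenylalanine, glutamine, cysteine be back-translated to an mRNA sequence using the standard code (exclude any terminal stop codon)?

Val: 4 codons.
Lys: 2 codons.
Leu: 6 codons.
Phe: 2 codons.
Gln: 2 codons.
Cys: 2 codons.
4 × 2 × 6 × 2 × 2 × 2 = 384.

384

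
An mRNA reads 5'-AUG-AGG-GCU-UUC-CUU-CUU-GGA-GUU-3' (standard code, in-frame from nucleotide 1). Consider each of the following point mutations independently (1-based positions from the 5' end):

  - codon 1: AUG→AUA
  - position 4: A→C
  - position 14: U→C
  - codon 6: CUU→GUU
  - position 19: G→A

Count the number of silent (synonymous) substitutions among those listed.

1

Codon 1: AUG (Met) → AUA (Ile) — missense.
Codon 2: AGG (Arg) → CGG (Arg) — synonymous.
Codon 5: CUU (Leu) → CCU (Pro) — missense.
Codon 6: CUU (Leu) → GUU (Val) — missense.
Codon 7: GGA (Gly) → AGA (Arg) — missense.
Synonymous: 1 of 5.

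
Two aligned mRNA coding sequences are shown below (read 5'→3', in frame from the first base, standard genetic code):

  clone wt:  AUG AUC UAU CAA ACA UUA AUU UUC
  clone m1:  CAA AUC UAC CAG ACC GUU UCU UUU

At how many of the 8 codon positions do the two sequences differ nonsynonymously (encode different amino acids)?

3

Codon 1: AUG Met / CAA Gln — nonsynonymous.
Codon 2: AUC Ile / AUC Ile — identical.
Codon 3: UAU Tyr / UAC Tyr — synonymous.
Codon 4: CAA Gln / CAG Gln — synonymous.
Codon 5: ACA Thr / ACC Thr — synonymous.
Codon 6: UUA Leu / GUU Val — nonsynonymous.
Codon 7: AUU Ile / UCU Ser — nonsynonymous.
Codon 8: UUC Phe / UUU Phe — synonymous.
Nonsynonymous differences: 3.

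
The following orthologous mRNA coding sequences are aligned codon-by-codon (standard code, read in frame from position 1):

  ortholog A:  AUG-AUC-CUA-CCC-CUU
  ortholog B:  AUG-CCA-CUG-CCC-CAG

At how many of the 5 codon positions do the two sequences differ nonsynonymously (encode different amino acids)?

2

Codon 1: AUG Met / AUG Met — identical.
Codon 2: AUC Ile / CCA Pro — nonsynonymous.
Codon 3: CUA Leu / CUG Leu — synonymous.
Codon 4: CCC Pro / CCC Pro — identical.
Codon 5: CUU Leu / CAG Gln — nonsynonymous.
Nonsynonymous differences: 2.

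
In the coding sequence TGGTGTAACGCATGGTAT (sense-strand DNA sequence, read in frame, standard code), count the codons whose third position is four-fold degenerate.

Codon 1 TGG (Trp): third position 1-fold.
Codon 2 TGT (Cys): third position 2-fold.
Codon 3 AAC (Asn): third position 2-fold.
Codon 4 GCA (Ala): third position 4-fold.
Codon 5 TGG (Trp): third position 1-fold.
Codon 6 TAT (Tyr): third position 2-fold.
Four-fold degenerate third positions: 1.

1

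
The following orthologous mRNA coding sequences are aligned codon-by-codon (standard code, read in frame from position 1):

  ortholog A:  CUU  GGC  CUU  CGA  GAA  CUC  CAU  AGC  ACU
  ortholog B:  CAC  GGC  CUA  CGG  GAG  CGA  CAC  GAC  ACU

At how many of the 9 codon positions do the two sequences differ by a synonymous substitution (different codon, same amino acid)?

4

Codon 1: CUU Leu / CAC His — nonsynonymous.
Codon 2: GGC Gly / GGC Gly — identical.
Codon 3: CUU Leu / CUA Leu — synonymous.
Codon 4: CGA Arg / CGG Arg — synonymous.
Codon 5: GAA Glu / GAG Glu — synonymous.
Codon 6: CUC Leu / CGA Arg — nonsynonymous.
Codon 7: CAU His / CAC His — synonymous.
Codon 8: AGC Ser / GAC Asp — nonsynonymous.
Codon 9: ACU Thr / ACU Thr — identical.
Synonymous differences: 4.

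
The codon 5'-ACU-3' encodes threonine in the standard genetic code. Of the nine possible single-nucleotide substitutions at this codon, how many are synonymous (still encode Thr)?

Position 1: none → 0 synonymous.
Position 2: none → 0 synonymous.
Position 3: ACC, ACA, ACG → 3 synonymous.
Total: 0 + 0 + 3 = 3.

3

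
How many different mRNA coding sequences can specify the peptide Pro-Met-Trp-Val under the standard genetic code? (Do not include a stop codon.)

Pro: 4 codons.
Met: 1 codon.
Trp: 1 codon.
Val: 4 codons.
4 × 1 × 1 × 4 = 16.

16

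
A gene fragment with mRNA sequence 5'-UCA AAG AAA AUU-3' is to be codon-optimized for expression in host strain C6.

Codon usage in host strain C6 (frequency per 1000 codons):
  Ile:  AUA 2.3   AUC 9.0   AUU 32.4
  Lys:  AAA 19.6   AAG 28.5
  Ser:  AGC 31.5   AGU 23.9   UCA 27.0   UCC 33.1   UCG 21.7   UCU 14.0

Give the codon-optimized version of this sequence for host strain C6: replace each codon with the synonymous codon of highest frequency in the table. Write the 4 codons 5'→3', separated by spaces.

Codon 1 (Ser): best is UCC at 33.1.
Codon 2 (Lys): best is AAG at 28.5.
Codon 3 (Lys): best is AAG at 28.5.
Codon 4 (Ile): best is AUU at 32.4.

UCC AAG AAG AUU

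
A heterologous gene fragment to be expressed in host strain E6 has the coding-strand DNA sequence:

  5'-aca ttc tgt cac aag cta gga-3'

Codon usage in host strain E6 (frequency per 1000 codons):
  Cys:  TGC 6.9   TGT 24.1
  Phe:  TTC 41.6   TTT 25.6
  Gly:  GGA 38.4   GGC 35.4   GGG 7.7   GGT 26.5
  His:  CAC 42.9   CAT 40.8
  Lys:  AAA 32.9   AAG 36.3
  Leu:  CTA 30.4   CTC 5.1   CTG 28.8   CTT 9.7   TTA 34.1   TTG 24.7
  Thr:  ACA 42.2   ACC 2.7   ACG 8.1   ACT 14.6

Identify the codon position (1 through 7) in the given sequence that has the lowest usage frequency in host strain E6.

Codon 1 ACA (Thr): 42.2 per 1000.
Codon 2 TTC (Phe): 41.6 per 1000.
Codon 3 TGT (Cys): 24.1 per 1000.
Codon 4 CAC (His): 42.9 per 1000.
Codon 5 AAG (Lys): 36.3 per 1000.
Codon 6 CTA (Leu): 30.4 per 1000.
Codon 7 GGA (Gly): 38.4 per 1000.
Lowest frequency is 24.1 at codon 3.

3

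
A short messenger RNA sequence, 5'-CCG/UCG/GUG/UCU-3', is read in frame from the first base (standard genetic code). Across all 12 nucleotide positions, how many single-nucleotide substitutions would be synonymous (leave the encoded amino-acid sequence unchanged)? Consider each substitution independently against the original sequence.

Codon 1 (CCG, Pro): 3 synonymous substitutions.
Codon 2 (UCG, Ser): 3 synonymous substitutions.
Codon 3 (GUG, Val): 3 synonymous substitutions.
Codon 4 (UCU, Ser): 3 synonymous substitutions.
Total: 3 + 3 + 3 + 3 = 12.

12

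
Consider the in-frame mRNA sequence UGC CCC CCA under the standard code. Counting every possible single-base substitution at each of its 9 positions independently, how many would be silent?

7

Codon 1 (UGC, Cys): 1 synonymous substitution.
Codon 2 (CCC, Pro): 3 synonymous substitutions.
Codon 3 (CCA, Pro): 3 synonymous substitutions.
Total: 1 + 3 + 3 = 7.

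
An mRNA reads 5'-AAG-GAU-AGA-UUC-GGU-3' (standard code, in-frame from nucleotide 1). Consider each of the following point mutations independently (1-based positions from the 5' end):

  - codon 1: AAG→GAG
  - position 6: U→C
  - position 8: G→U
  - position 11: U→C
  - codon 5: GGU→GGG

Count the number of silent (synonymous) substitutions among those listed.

2

Codon 1: AAG (Lys) → GAG (Glu) — missense.
Codon 2: GAU (Asp) → GAC (Asp) — synonymous.
Codon 3: AGA (Arg) → AUA (Ile) — missense.
Codon 4: UUC (Phe) → UCC (Ser) — missense.
Codon 5: GGU (Gly) → GGG (Gly) — synonymous.
Synonymous: 2 of 5.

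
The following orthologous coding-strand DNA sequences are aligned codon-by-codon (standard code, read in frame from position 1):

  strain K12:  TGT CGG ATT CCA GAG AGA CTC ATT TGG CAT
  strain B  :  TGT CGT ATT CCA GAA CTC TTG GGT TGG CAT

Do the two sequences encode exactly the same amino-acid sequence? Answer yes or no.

Codon 1: TGT Cys / TGT Cys — identical.
Codon 2: CGG Arg / CGT Arg — synonymous.
Codon 3: ATT Ile / ATT Ile — identical.
Codon 4: CCA Pro / CCA Pro — identical.
Codon 5: GAG Glu / GAA Glu — synonymous.
Codon 6: AGA Arg / CTC Leu — nonsynonymous.
Codon 7: CTC Leu / TTG Leu — synonymous.
Codon 8: ATT Ile / GGT Gly — nonsynonymous.
Codon 9: TGG Trp / TGG Trp — identical.
Codon 10: CAT His / CAT His — identical.
Nonsynonymous differences: 2 → different protein.

no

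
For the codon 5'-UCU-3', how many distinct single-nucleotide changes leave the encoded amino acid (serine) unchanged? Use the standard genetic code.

Position 1: none → 0 synonymous.
Position 2: none → 0 synonymous.
Position 3: UCC, UCA, UCG → 3 synonymous.
Total: 0 + 0 + 3 = 3.

3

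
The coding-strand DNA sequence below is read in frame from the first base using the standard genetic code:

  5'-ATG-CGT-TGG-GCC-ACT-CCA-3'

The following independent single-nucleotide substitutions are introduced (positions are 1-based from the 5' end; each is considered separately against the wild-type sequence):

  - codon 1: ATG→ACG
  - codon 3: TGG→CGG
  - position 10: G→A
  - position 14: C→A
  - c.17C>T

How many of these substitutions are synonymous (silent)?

Codon 1: ATG (Met) → ACG (Thr) — missense.
Codon 3: TGG (Trp) → CGG (Arg) — missense.
Codon 4: GCC (Ala) → ACC (Thr) — missense.
Codon 5: ACT (Thr) → AAT (Asn) — missense.
Codon 6: CCA (Pro) → CTA (Leu) — missense.
Synonymous: 0 of 5.

0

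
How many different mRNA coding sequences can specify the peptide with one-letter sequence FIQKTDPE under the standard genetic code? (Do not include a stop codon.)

Phe: 2 codons.
Ile: 3 codons.
Gln: 2 codons.
Lys: 2 codons.
Thr: 4 codons.
Asp: 2 codons.
Pro: 4 codons.
Glu: 2 codons.
2 × 3 × 2 × 2 × 4 × 2 × 4 × 2 = 1536.

1536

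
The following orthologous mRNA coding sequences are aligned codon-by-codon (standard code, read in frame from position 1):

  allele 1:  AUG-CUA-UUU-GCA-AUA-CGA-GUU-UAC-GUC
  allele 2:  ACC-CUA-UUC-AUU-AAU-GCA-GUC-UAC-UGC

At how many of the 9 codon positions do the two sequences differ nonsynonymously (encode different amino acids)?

Codon 1: AUG Met / ACC Thr — nonsynonymous.
Codon 2: CUA Leu / CUA Leu — identical.
Codon 3: UUU Phe / UUC Phe — synonymous.
Codon 4: GCA Ala / AUU Ile — nonsynonymous.
Codon 5: AUA Ile / AAU Asn — nonsynonymous.
Codon 6: CGA Arg / GCA Ala — nonsynonymous.
Codon 7: GUU Val / GUC Val — synonymous.
Codon 8: UAC Tyr / UAC Tyr — identical.
Codon 9: GUC Val / UGC Cys — nonsynonymous.
Nonsynonymous differences: 5.

5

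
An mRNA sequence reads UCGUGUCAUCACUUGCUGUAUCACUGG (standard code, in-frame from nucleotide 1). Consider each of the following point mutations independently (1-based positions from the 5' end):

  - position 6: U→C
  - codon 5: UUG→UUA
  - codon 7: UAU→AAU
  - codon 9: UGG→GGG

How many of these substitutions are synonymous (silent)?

Codon 2: UGU (Cys) → UGC (Cys) — synonymous.
Codon 5: UUG (Leu) → UUA (Leu) — synonymous.
Codon 7: UAU (Tyr) → AAU (Asn) — missense.
Codon 9: UGG (Trp) → GGG (Gly) — missense.
Synonymous: 2 of 4.

2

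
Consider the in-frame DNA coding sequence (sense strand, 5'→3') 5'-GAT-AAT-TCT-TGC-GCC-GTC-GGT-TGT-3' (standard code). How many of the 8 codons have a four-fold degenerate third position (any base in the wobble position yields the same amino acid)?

4

Codon 1 GAT (Asp): third position 2-fold.
Codon 2 AAT (Asn): third position 2-fold.
Codon 3 TCT (Ser): third position 4-fold.
Codon 4 TGC (Cys): third position 2-fold.
Codon 5 GCC (Ala): third position 4-fold.
Codon 6 GTC (Val): third position 4-fold.
Codon 7 GGT (Gly): third position 4-fold.
Codon 8 TGT (Cys): third position 2-fold.
Four-fold degenerate third positions: 4.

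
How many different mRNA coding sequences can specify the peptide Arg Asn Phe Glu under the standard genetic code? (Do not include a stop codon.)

48

Arg: 6 codons.
Asn: 2 codons.
Phe: 2 codons.
Glu: 2 codons.
6 × 2 × 2 × 2 = 48.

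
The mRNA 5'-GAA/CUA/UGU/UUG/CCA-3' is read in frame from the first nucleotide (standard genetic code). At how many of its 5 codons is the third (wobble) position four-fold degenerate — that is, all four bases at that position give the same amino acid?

2

Codon 1 GAA (Glu): third position 2-fold.
Codon 2 CUA (Leu): third position 4-fold.
Codon 3 UGU (Cys): third position 2-fold.
Codon 4 UUG (Leu): third position 2-fold.
Codon 5 CCA (Pro): third position 4-fold.
Four-fold degenerate third positions: 2.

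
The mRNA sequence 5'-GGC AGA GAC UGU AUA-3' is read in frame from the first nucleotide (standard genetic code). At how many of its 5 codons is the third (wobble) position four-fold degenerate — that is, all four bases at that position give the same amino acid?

Codon 1 GGC (Gly): third position 4-fold.
Codon 2 AGA (Arg): third position 2-fold.
Codon 3 GAC (Asp): third position 2-fold.
Codon 4 UGU (Cys): third position 2-fold.
Codon 5 AUA (Ile): third position 3-fold.
Four-fold degenerate third positions: 1.

1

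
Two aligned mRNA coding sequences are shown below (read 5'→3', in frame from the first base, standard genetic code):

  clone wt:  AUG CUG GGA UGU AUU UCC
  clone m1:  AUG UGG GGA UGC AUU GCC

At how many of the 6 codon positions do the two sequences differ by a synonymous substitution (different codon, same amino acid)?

Codon 1: AUG Met / AUG Met — identical.
Codon 2: CUG Leu / UGG Trp — nonsynonymous.
Codon 3: GGA Gly / GGA Gly — identical.
Codon 4: UGU Cys / UGC Cys — synonymous.
Codon 5: AUU Ile / AUU Ile — identical.
Codon 6: UCC Ser / GCC Ala — nonsynonymous.
Synonymous differences: 1.

1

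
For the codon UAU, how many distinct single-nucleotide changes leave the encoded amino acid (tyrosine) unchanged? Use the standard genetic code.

1

Position 1: none → 0 synonymous.
Position 2: none → 0 synonymous.
Position 3: UAC → 1 synonymous.
Total: 0 + 0 + 1 = 1.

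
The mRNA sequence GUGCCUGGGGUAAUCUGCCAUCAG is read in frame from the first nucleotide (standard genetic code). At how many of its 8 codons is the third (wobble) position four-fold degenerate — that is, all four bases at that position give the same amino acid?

4

Codon 1 GUG (Val): third position 4-fold.
Codon 2 CCU (Pro): third position 4-fold.
Codon 3 GGG (Gly): third position 4-fold.
Codon 4 GUA (Val): third position 4-fold.
Codon 5 AUC (Ile): third position 3-fold.
Codon 6 UGC (Cys): third position 2-fold.
Codon 7 CAU (His): third position 2-fold.
Codon 8 CAG (Gln): third position 2-fold.
Four-fold degenerate third positions: 4.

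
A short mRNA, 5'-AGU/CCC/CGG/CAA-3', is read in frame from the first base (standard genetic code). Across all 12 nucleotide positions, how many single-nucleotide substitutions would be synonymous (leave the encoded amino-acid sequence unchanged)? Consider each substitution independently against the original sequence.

9

Codon 1 (AGU, Ser): 1 synonymous substitution.
Codon 2 (CCC, Pro): 3 synonymous substitutions.
Codon 3 (CGG, Arg): 4 synonymous substitutions.
Codon 4 (CAA, Gln): 1 synonymous substitution.
Total: 1 + 3 + 4 + 1 = 9.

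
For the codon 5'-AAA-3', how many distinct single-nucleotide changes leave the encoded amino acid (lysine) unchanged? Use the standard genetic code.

1

Position 1: none → 0 synonymous.
Position 2: none → 0 synonymous.
Position 3: AAG → 1 synonymous.
Total: 0 + 0 + 1 = 1.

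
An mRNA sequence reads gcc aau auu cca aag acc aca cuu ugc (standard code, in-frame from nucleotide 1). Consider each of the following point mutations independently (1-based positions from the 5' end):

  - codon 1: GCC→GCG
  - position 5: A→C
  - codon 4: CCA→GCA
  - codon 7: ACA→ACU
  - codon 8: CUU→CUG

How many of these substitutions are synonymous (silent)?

3

Codon 1: GCC (Ala) → GCG (Ala) — synonymous.
Codon 2: AAU (Asn) → ACU (Thr) — missense.
Codon 4: CCA (Pro) → GCA (Ala) — missense.
Codon 7: ACA (Thr) → ACU (Thr) — synonymous.
Codon 8: CUU (Leu) → CUG (Leu) — synonymous.
Synonymous: 3 of 5.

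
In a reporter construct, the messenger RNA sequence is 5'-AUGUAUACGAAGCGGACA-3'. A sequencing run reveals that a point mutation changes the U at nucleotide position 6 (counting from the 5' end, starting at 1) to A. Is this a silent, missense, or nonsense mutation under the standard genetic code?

Position 6 falls in codon 2: UAU → Tyr.
After the substitution the codon is UAA → Stop.
The new codon is a stop codon, so this is a nonsense mutation.

nonsense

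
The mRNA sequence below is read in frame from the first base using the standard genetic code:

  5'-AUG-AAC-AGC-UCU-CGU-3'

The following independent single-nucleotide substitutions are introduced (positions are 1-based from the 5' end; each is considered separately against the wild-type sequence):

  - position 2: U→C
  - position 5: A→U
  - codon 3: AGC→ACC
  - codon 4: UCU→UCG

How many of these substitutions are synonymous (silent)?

Codon 1: AUG (Met) → ACG (Thr) — missense.
Codon 2: AAC (Asn) → AUC (Ile) — missense.
Codon 3: AGC (Ser) → ACC (Thr) — missense.
Codon 4: UCU (Ser) → UCG (Ser) — synonymous.
Synonymous: 1 of 4.

1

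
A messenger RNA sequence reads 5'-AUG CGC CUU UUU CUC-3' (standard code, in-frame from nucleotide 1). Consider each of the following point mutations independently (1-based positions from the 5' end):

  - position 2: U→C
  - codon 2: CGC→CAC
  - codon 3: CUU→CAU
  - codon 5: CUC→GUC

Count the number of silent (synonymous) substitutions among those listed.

0

Codon 1: AUG (Met) → ACG (Thr) — missense.
Codon 2: CGC (Arg) → CAC (His) — missense.
Codon 3: CUU (Leu) → CAU (His) — missense.
Codon 5: CUC (Leu) → GUC (Val) — missense.
Synonymous: 0 of 4.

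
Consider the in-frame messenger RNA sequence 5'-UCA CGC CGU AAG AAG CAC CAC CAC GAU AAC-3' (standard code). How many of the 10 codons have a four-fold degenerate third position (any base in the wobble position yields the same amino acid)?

3

Codon 1 UCA (Ser): third position 4-fold.
Codon 2 CGC (Arg): third position 4-fold.
Codon 3 CGU (Arg): third position 4-fold.
Codon 4 AAG (Lys): third position 2-fold.
Codon 5 AAG (Lys): third position 2-fold.
Codon 6 CAC (His): third position 2-fold.
Codon 7 CAC (His): third position 2-fold.
Codon 8 CAC (His): third position 2-fold.
Codon 9 GAU (Asp): third position 2-fold.
Codon 10 AAC (Asn): third position 2-fold.
Four-fold degenerate third positions: 3.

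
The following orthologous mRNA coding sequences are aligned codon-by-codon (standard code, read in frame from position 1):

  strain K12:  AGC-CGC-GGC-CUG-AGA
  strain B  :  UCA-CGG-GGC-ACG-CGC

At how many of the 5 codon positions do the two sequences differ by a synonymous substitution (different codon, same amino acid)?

3

Codon 1: AGC Ser / UCA Ser — synonymous.
Codon 2: CGC Arg / CGG Arg — synonymous.
Codon 3: GGC Gly / GGC Gly — identical.
Codon 4: CUG Leu / ACG Thr — nonsynonymous.
Codon 5: AGA Arg / CGC Arg — synonymous.
Synonymous differences: 3.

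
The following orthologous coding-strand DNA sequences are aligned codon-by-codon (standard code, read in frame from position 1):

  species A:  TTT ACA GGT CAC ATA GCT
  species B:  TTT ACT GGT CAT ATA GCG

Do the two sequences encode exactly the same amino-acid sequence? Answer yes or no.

Codon 1: TTT Phe / TTT Phe — identical.
Codon 2: ACA Thr / ACT Thr — synonymous.
Codon 3: GGT Gly / GGT Gly — identical.
Codon 4: CAC His / CAT His — synonymous.
Codon 5: ATA Ile / ATA Ile — identical.
Codon 6: GCT Ala / GCG Ala — synonymous.
Nonsynonymous differences: 0 → same protein.

yes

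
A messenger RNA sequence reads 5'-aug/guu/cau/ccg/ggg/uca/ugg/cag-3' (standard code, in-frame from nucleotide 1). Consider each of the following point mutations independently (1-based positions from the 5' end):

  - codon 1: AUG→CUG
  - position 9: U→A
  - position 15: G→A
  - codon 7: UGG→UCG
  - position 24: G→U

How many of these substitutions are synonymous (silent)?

Codon 1: AUG (Met) → CUG (Leu) — missense.
Codon 3: CAU (His) → CAA (Gln) — missense.
Codon 5: GGG (Gly) → GGA (Gly) — synonymous.
Codon 7: UGG (Trp) → UCG (Ser) — missense.
Codon 8: CAG (Gln) → CAU (His) — missense.
Synonymous: 1 of 5.

1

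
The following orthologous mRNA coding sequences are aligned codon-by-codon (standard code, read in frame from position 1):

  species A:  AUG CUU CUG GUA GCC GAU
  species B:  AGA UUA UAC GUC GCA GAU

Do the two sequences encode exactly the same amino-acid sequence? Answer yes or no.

no

Codon 1: AUG Met / AGA Arg — nonsynonymous.
Codon 2: CUU Leu / UUA Leu — synonymous.
Codon 3: CUG Leu / UAC Tyr — nonsynonymous.
Codon 4: GUA Val / GUC Val — synonymous.
Codon 5: GCC Ala / GCA Ala — synonymous.
Codon 6: GAU Asp / GAU Asp — identical.
Nonsynonymous differences: 2 → different protein.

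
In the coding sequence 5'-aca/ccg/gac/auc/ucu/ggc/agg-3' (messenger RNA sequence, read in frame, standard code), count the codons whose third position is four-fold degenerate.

4

Codon 1 ACA (Thr): third position 4-fold.
Codon 2 CCG (Pro): third position 4-fold.
Codon 3 GAC (Asp): third position 2-fold.
Codon 4 AUC (Ile): third position 3-fold.
Codon 5 UCU (Ser): third position 4-fold.
Codon 6 GGC (Gly): third position 4-fold.
Codon 7 AGG (Arg): third position 2-fold.
Four-fold degenerate third positions: 4.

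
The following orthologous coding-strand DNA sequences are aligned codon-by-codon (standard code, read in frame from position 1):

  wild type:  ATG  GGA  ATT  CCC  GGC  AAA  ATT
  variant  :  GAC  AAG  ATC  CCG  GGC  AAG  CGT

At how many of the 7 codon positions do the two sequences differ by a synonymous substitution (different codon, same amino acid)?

Codon 1: ATG Met / GAC Asp — nonsynonymous.
Codon 2: GGA Gly / AAG Lys — nonsynonymous.
Codon 3: ATT Ile / ATC Ile — synonymous.
Codon 4: CCC Pro / CCG Pro — synonymous.
Codon 5: GGC Gly / GGC Gly — identical.
Codon 6: AAA Lys / AAG Lys — synonymous.
Codon 7: ATT Ile / CGT Arg — nonsynonymous.
Synonymous differences: 3.

3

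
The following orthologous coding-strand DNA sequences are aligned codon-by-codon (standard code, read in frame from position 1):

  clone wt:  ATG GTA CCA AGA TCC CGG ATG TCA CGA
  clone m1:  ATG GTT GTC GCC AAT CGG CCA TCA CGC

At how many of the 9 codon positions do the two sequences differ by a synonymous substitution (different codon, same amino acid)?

2

Codon 1: ATG Met / ATG Met — identical.
Codon 2: GTA Val / GTT Val — synonymous.
Codon 3: CCA Pro / GTC Val — nonsynonymous.
Codon 4: AGA Arg / GCC Ala — nonsynonymous.
Codon 5: TCC Ser / AAT Asn — nonsynonymous.
Codon 6: CGG Arg / CGG Arg — identical.
Codon 7: ATG Met / CCA Pro — nonsynonymous.
Codon 8: TCA Ser / TCA Ser — identical.
Codon 9: CGA Arg / CGC Arg — synonymous.
Synonymous differences: 2.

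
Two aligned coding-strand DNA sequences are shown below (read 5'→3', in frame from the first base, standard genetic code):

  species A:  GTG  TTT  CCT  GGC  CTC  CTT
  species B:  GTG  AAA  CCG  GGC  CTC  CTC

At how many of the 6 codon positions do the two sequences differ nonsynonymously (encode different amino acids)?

Codon 1: GTG Val / GTG Val — identical.
Codon 2: TTT Phe / AAA Lys — nonsynonymous.
Codon 3: CCT Pro / CCG Pro — synonymous.
Codon 4: GGC Gly / GGC Gly — identical.
Codon 5: CTC Leu / CTC Leu — identical.
Codon 6: CTT Leu / CTC Leu — synonymous.
Nonsynonymous differences: 1.

1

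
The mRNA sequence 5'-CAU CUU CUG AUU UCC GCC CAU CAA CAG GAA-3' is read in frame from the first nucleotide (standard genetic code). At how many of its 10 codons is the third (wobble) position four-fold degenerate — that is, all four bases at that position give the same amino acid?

Codon 1 CAU (His): third position 2-fold.
Codon 2 CUU (Leu): third position 4-fold.
Codon 3 CUG (Leu): third position 4-fold.
Codon 4 AUU (Ile): third position 3-fold.
Codon 5 UCC (Ser): third position 4-fold.
Codon 6 GCC (Ala): third position 4-fold.
Codon 7 CAU (His): third position 2-fold.
Codon 8 CAA (Gln): third position 2-fold.
Codon 9 CAG (Gln): third position 2-fold.
Codon 10 GAA (Glu): third position 2-fold.
Four-fold degenerate third positions: 4.

4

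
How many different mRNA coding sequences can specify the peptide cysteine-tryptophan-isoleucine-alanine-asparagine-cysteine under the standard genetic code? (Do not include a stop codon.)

Cys: 2 codons.
Trp: 1 codon.
Ile: 3 codons.
Ala: 4 codons.
Asn: 2 codons.
Cys: 2 codons.
2 × 1 × 3 × 4 × 2 × 2 = 96.

96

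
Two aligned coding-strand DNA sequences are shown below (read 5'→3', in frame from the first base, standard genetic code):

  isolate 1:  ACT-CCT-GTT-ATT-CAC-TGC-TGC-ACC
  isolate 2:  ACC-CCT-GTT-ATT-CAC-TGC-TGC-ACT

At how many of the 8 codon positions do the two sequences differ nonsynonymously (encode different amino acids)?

Codon 1: ACT Thr / ACC Thr — synonymous.
Codon 2: CCT Pro / CCT Pro — identical.
Codon 3: GTT Val / GTT Val — identical.
Codon 4: ATT Ile / ATT Ile — identical.
Codon 5: CAC His / CAC His — identical.
Codon 6: TGC Cys / TGC Cys — identical.
Codon 7: TGC Cys / TGC Cys — identical.
Codon 8: ACC Thr / ACT Thr — synonymous.
Nonsynonymous differences: 0.

0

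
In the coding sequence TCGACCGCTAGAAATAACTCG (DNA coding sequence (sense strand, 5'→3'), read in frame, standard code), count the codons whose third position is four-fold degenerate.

4

Codon 1 TCG (Ser): third position 4-fold.
Codon 2 ACC (Thr): third position 4-fold.
Codon 3 GCT (Ala): third position 4-fold.
Codon 4 AGA (Arg): third position 2-fold.
Codon 5 AAT (Asn): third position 2-fold.
Codon 6 AAC (Asn): third position 2-fold.
Codon 7 TCG (Ser): third position 4-fold.
Four-fold degenerate third positions: 4.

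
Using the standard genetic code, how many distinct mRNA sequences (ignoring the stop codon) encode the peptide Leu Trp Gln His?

Leu: 6 codons.
Trp: 1 codon.
Gln: 2 codons.
His: 2 codons.
6 × 1 × 2 × 2 = 24.

24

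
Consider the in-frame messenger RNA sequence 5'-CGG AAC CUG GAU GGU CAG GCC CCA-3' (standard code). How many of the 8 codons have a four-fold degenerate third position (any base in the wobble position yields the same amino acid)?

Codon 1 CGG (Arg): third position 4-fold.
Codon 2 AAC (Asn): third position 2-fold.
Codon 3 CUG (Leu): third position 4-fold.
Codon 4 GAU (Asp): third position 2-fold.
Codon 5 GGU (Gly): third position 4-fold.
Codon 6 CAG (Gln): third position 2-fold.
Codon 7 GCC (Ala): third position 4-fold.
Codon 8 CCA (Pro): third position 4-fold.
Four-fold degenerate third positions: 5.

5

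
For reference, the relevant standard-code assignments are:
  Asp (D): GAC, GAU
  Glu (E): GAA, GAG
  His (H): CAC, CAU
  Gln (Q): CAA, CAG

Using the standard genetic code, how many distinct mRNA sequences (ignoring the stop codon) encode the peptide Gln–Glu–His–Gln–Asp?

Gln: 2 codons.
Glu: 2 codons.
His: 2 codons.
Gln: 2 codons.
Asp: 2 codons.
2 × 2 × 2 × 2 × 2 = 32.

32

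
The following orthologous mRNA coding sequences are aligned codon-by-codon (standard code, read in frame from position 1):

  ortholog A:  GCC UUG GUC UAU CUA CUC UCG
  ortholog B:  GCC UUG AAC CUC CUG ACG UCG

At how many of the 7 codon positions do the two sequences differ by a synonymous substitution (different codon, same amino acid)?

1

Codon 1: GCC Ala / GCC Ala — identical.
Codon 2: UUG Leu / UUG Leu — identical.
Codon 3: GUC Val / AAC Asn — nonsynonymous.
Codon 4: UAU Tyr / CUC Leu — nonsynonymous.
Codon 5: CUA Leu / CUG Leu — synonymous.
Codon 6: CUC Leu / ACG Thr — nonsynonymous.
Codon 7: UCG Ser / UCG Ser — identical.
Synonymous differences: 1.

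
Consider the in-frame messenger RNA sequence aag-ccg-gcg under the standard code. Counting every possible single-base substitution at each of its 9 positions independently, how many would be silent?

Codon 1 (AAG, Lys): 1 synonymous substitution.
Codon 2 (CCG, Pro): 3 synonymous substitutions.
Codon 3 (GCG, Ala): 3 synonymous substitutions.
Total: 1 + 3 + 3 = 7.

7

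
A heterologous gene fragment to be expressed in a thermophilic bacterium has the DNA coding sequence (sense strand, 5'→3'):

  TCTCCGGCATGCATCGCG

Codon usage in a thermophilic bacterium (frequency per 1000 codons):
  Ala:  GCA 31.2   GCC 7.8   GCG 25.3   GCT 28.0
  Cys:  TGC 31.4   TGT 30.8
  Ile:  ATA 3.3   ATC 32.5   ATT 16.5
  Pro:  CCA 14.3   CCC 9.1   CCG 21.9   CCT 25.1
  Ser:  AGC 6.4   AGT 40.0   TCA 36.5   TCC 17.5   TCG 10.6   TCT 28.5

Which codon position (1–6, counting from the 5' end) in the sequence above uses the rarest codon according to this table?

Codon 1 TCT (Ser): 28.5 per 1000.
Codon 2 CCG (Pro): 21.9 per 1000.
Codon 3 GCA (Ala): 31.2 per 1000.
Codon 4 TGC (Cys): 31.4 per 1000.
Codon 5 ATC (Ile): 32.5 per 1000.
Codon 6 GCG (Ala): 25.3 per 1000.
Lowest frequency is 21.9 at codon 2.

2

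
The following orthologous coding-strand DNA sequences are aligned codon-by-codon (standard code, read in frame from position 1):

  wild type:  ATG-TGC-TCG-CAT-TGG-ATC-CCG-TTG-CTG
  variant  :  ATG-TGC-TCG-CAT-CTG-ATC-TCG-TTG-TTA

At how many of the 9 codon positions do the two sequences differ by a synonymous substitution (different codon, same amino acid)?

1

Codon 1: ATG Met / ATG Met — identical.
Codon 2: TGC Cys / TGC Cys — identical.
Codon 3: TCG Ser / TCG Ser — identical.
Codon 4: CAT His / CAT His — identical.
Codon 5: TGG Trp / CTG Leu — nonsynonymous.
Codon 6: ATC Ile / ATC Ile — identical.
Codon 7: CCG Pro / TCG Ser — nonsynonymous.
Codon 8: TTG Leu / TTG Leu — identical.
Codon 9: CTG Leu / TTA Leu — synonymous.
Synonymous differences: 1.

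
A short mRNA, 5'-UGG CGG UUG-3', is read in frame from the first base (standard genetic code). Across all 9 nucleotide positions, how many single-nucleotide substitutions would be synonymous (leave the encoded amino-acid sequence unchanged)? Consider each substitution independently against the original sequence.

6

Codon 1 (UGG, Trp): 0 synonymous substitutions.
Codon 2 (CGG, Arg): 4 synonymous substitutions.
Codon 3 (UUG, Leu): 2 synonymous substitutions.
Total: 0 + 4 + 2 = 6.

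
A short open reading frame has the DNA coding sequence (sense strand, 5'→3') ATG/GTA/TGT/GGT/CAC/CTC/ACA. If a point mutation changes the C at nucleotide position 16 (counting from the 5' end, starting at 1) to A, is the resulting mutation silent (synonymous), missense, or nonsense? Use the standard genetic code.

missense

Position 16 falls in codon 6: CTC → Leu.
After the substitution the codon is ATC → Ile.
Leu ≠ Ile, so this is a missense mutation.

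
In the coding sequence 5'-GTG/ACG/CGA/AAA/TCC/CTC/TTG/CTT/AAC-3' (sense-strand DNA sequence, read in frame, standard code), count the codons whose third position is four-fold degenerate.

Codon 1 GTG (Val): third position 4-fold.
Codon 2 ACG (Thr): third position 4-fold.
Codon 3 CGA (Arg): third position 4-fold.
Codon 4 AAA (Lys): third position 2-fold.
Codon 5 TCC (Ser): third position 4-fold.
Codon 6 CTC (Leu): third position 4-fold.
Codon 7 TTG (Leu): third position 2-fold.
Codon 8 CTT (Leu): third position 4-fold.
Codon 9 AAC (Asn): third position 2-fold.
Four-fold degenerate third positions: 6.

6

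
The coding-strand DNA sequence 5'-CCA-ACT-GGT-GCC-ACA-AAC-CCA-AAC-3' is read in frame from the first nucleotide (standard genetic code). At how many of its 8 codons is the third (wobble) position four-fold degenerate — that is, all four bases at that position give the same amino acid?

6

Codon 1 CCA (Pro): third position 4-fold.
Codon 2 ACT (Thr): third position 4-fold.
Codon 3 GGT (Gly): third position 4-fold.
Codon 4 GCC (Ala): third position 4-fold.
Codon 5 ACA (Thr): third position 4-fold.
Codon 6 AAC (Asn): third position 2-fold.
Codon 7 CCA (Pro): third position 4-fold.
Codon 8 AAC (Asn): third position 2-fold.
Four-fold degenerate third positions: 6.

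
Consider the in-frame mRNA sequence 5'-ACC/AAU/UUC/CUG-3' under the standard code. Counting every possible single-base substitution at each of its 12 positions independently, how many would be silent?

Codon 1 (ACC, Thr): 3 synonymous substitutions.
Codon 2 (AAU, Asn): 1 synonymous substitution.
Codon 3 (UUC, Phe): 1 synonymous substitution.
Codon 4 (CUG, Leu): 4 synonymous substitutions.
Total: 3 + 1 + 1 + 4 = 9.

9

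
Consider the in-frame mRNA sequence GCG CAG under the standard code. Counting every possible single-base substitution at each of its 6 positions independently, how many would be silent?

Codon 1 (GCG, Ala): 3 synonymous substitutions.
Codon 2 (CAG, Gln): 1 synonymous substitution.
Total: 3 + 1 = 4.

4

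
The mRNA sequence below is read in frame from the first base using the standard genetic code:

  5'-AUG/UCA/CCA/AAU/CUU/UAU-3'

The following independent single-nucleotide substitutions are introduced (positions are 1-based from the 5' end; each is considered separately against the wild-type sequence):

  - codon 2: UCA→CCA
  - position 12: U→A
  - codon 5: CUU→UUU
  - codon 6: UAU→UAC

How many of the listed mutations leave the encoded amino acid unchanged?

Codon 2: UCA (Ser) → CCA (Pro) — missense.
Codon 4: AAU (Asn) → AAA (Lys) — missense.
Codon 5: CUU (Leu) → UUU (Phe) — missense.
Codon 6: UAU (Tyr) → UAC (Tyr) — synonymous.
Synonymous: 1 of 4.

1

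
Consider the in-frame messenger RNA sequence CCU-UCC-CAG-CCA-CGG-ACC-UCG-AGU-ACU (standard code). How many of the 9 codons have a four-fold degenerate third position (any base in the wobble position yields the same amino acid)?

Codon 1 CCU (Pro): third position 4-fold.
Codon 2 UCC (Ser): third position 4-fold.
Codon 3 CAG (Gln): third position 2-fold.
Codon 4 CCA (Pro): third position 4-fold.
Codon 5 CGG (Arg): third position 4-fold.
Codon 6 ACC (Thr): third position 4-fold.
Codon 7 UCG (Ser): third position 4-fold.
Codon 8 AGU (Ser): third position 2-fold.
Codon 9 ACU (Thr): third position 4-fold.
Four-fold degenerate third positions: 7.

7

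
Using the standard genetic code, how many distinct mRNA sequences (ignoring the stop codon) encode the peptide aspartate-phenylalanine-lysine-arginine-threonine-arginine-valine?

4608

Asp: 2 codons.
Phe: 2 codons.
Lys: 2 codons.
Arg: 6 codons.
Thr: 4 codons.
Arg: 6 codons.
Val: 4 codons.
2 × 2 × 2 × 6 × 4 × 6 × 4 = 4608.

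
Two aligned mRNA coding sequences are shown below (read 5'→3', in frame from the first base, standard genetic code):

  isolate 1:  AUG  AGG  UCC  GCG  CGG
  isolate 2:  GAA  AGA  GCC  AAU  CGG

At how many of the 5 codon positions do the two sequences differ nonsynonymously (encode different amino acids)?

3

Codon 1: AUG Met / GAA Glu — nonsynonymous.
Codon 2: AGG Arg / AGA Arg — synonymous.
Codon 3: UCC Ser / GCC Ala — nonsynonymous.
Codon 4: GCG Ala / AAU Asn — nonsynonymous.
Codon 5: CGG Arg / CGG Arg — identical.
Nonsynonymous differences: 3.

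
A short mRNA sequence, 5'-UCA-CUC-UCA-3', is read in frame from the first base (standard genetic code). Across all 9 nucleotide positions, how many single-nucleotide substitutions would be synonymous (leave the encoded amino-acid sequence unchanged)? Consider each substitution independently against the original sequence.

9

Codon 1 (UCA, Ser): 3 synonymous substitutions.
Codon 2 (CUC, Leu): 3 synonymous substitutions.
Codon 3 (UCA, Ser): 3 synonymous substitutions.
Total: 3 + 3 + 3 = 9.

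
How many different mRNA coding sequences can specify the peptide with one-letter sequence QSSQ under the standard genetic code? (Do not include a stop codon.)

Gln: 2 codons.
Ser: 6 codons.
Ser: 6 codons.
Gln: 2 codons.
2 × 6 × 6 × 2 = 144.

144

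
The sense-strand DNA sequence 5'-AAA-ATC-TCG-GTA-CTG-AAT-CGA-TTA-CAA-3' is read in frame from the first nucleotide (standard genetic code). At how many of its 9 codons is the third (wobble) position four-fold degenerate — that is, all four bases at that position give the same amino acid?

4

Codon 1 AAA (Lys): third position 2-fold.
Codon 2 ATC (Ile): third position 3-fold.
Codon 3 TCG (Ser): third position 4-fold.
Codon 4 GTA (Val): third position 4-fold.
Codon 5 CTG (Leu): third position 4-fold.
Codon 6 AAT (Asn): third position 2-fold.
Codon 7 CGA (Arg): third position 4-fold.
Codon 8 TTA (Leu): third position 2-fold.
Codon 9 CAA (Gln): third position 2-fold.
Four-fold degenerate third positions: 4.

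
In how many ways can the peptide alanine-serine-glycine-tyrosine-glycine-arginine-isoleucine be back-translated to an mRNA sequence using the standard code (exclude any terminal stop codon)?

Ala: 4 codons.
Ser: 6 codons.
Gly: 4 codons.
Tyr: 2 codons.
Gly: 4 codons.
Arg: 6 codons.
Ile: 3 codons.
4 × 6 × 4 × 2 × 4 × 6 × 3 = 13824.

13824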